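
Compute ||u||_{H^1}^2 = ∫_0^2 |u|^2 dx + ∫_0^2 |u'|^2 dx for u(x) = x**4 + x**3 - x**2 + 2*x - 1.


||u||_{H^1}^2 = 215326/315

The H^1 norm (squared) on an interval (0, L) is
  ||u||_{H^1}^2 = ∫_0^L u(x)^2 dx + ∫_0^L u'(x)^2 dx.
Compute u'(x) = 4*x**3 + 3*x**2 - 2*x + 2.
Then u(x)^2 = x**8 + 2*x**7 - x**6 + 2*x**5 + 3*x**4 - 6*x**3 + 6*x**2 - 4*x + 1 and u'(x)^2 = 16*x**6 + 24*x**5 - 7*x**4 + 4*x**3 + 16*x**2 - 8*x + 4.
Integrate each monomial from 0 to 2 using ∫_0^2 c·x^n dx = c·2^(n+1)/(n+1):
  ∫_0^2 u(x)^2 dx = ∫_0^2 (x^8 + 2*x^7 - x^6 + 2*x^5 + 3*x^4 - 6*x^3 + 6*x^2 - 4*x + 1) dx. Term by term:
    ∫_0^2 x^8 dx = 512/9;  ∫_0^2 2*x^7 dx = 64;  ∫_0^2 -x^6 dx = -128/7;
    ∫_0^2 2*x^5 dx = 64/3;  ∫_0^2 3*x^4 dx = 96/5;  ∫_0^2 -6*x^3 dx = -24;
    ∫_0^2 6*x^2 dx = 16;  ∫_0^2 -4*x dx = -8;  ∫_0^2 1 dx = 2.
  Sum: 512/9 + 64 − 128/7 + 64/3 + 96/5 − 24 + 16 − 8 + 2 = 40678/315.
  ∫_0^2 u'(x)^2 dx = ∫_0^2 (16*x^6 + 24*x^5 - 7*x^4 + 4*x^3 + 16*x^2 - 8*x + 4) dx. Term by term:
    ∫_0^2 16*x^6 dx = 2048/7;  ∫_0^2 24*x^5 dx = 256;  ∫_0^2 -7*x^4 dx = -224/5;
    ∫_0^2 4*x^3 dx = 16;  ∫_0^2 16*x^2 dx = 128/3;  ∫_0^2 -8*x dx = -16;
    ∫_0^2 4 dx = 8.
  Sum: 2048/7 + 256 − 224/5 + 16 + 128/3 − 16 + 8 = 58216/105.
Adding: ||u||_{H^1}^2 = 40678/315 + 58216/105 = 215326/315.


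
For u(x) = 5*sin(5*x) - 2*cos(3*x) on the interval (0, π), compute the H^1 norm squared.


||u||_{H^1(0,π)}^2 = 345*π

u'(x) = 6*sin(3*x) + 25*cos(5*x).
Expand u² and (u')² and integrate term by term on (0, π), using: for integers n ≥ 1, ∫_0^π sin²(nx) dx = ∫_0^π cos²(nx) dx = π/2; for n ≠ n', ∫_0^π sin(nx)sin(n'x) dx = ∫_0^π cos(nx)cos(n'x) dx = 0; and by product-to-sum, ∫_0^π sin(nx)cos(n'x) dx = ½∫_0^π [sin((n+n')x) + sin((n−n')x)] dx, which is 0 when n+n' is even and 2n/(n²−n'²) when n+n' is odd (it need not vanish on (0, π)).
  u² squared terms: (-2)²·∫cos(3x)² dx = 4·π/2 = 2*π;  (5)²·∫sin(5x)² dx = 25·π/2 = 25*π/2.
  u² cross terms: 2·(-2)·(5)·∫cos(3x)·sin(5x) dx = -20·(0) = 0.
  So ∫_0^π u² dx = 2*π + 25*π/2 + 0 = 29*π/2.
  (u')² squared terms: (6)²·∫sin(3x)² dx = 36·π/2 = 18*π;  (25)²·∫cos(5x)² dx = 625·π/2 = 625*π/2.
  (u')² cross terms: 2·(6)·(25)·∫sin(3x)·cos(5x) dx = 300·(0) = 0.
  So ∫_0^π (u')² dx = 18*π + 625*π/2 + 0 = 661*π/2.
||u||_{H^1}^2 = (29*π/2) + (661*π/2) = 345*π.


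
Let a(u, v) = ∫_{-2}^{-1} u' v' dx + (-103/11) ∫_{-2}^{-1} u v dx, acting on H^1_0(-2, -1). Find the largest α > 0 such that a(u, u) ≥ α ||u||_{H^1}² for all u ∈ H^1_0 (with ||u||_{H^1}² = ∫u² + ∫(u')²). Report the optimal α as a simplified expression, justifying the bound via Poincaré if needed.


α = (-103/11 + π^2)/(1 + π^2)

Coercivity of a(·,·) on H^1_0(-2, -1) means a(u, u) ≥ α ||u||_{H^1}² for every u ∈ H^1_0.
The interval has length L = 1, and Poincaré/coercivity depend only on L. Here a(u, u) = ∫(u')² + (-103/11)·∫u².
Here c = -103/11 < 0 with |c| < (π/L)² = π^2, so coercivity still holds. The condition a(u,u) ≥ α||u||_{H^1}² reads (1−α)∫(u')² ≥ (α−c)∫u². Any admissible α is ≤ 1 (rapidly oscillating u have ∫u²/∫(u')² → 0), and α = 1 would force 0 ≥ (1−c)∫u², impossible since c < 1; so 1−α > 0. By the sharp Poincaré inequality on H^1_0 of an interval of length L, ∫(u')² ≥ (π/L)²∫u² with equality for the first sine mode sin(π(x−x₀)/L) (x₀ the left endpoint), so the inequality holds for all u iff (1−α)(π/L)² ≥ α − c, i.e. α ≤ ((π/L)² + c)/((π/L)² + 1) = (1 + c(L/π)²)/(1 + (L/π)²). (Direct route, valid since c ≤ 0: Poincaré gives c∫u² ≥ c(L/π)²∫(u')², so a(u,u) ≥ (1 + c(L/π)²)∫(u')², while ||u||_{H^1}² ≤ (1 + (L/π)²)∫(u')²; dividing yields the same α.) With (π/L)² = π^2 and c = -103/11, the largest admissible constant is α = ((π/L)² + c)/((π/L)² + 1).
Simplifying, α = (-103/11 + π^2)/(1 + π^2).


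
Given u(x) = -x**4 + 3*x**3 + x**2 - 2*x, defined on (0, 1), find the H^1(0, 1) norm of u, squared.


||u||_{H^1}^2 = 7283/1260

The H^1 norm (squared) on an interval (0, L) is
  ||u||_{H^1}^2 = ∫_0^L u(x)^2 dx + ∫_0^L u'(x)^2 dx.
Compute u'(x) = -4*x**3 + 9*x**2 + 2*x - 2.
Then u(x)^2 = x**8 - 6*x**7 + 7*x**6 + 10*x**5 - 11*x**4 - 4*x**3 + 4*x**2 and u'(x)^2 = 16*x**6 - 72*x**5 + 65*x**4 + 52*x**3 - 32*x**2 - 8*x + 4.
Integrate each monomial from 0 to 1 using ∫_0^1 c·x^n dx = c·1^(n+1)/(n+1):
  ∫_0^1 u(x)^2 dx = ∫_0^1 (x^8 - 6*x^7 + 7*x^6 + 10*x^5 - 11*x^4 - 4*x^3 + 4*x^2) dx. Term by term:
    ∫_0^1 x^8 dx = 1/9;  ∫_0^1 -6*x^7 dx = -3/4;  ∫_0^1 7*x^6 dx = 1;
    ∫_0^1 10*x^5 dx = 5/3;  ∫_0^1 -11*x^4 dx = -11/5;  ∫_0^1 -4*x^3 dx = -1;
    ∫_0^1 4*x^2 dx = 4/3.
  Sum: 1/9 − 3/4 + 1 + 5/3 − 11/5 − 1 + 4/3 = 29/180.
  ∫_0^1 u'(x)^2 dx = ∫_0^1 (16*x^6 - 72*x^5 + 65*x^4 + 52*x^3 - 32*x^2 - 8*x + 4) dx. Term by term:
    ∫_0^1 16*x^6 dx = 16/7;  ∫_0^1 -72*x^5 dx = -12;  ∫_0^1 65*x^4 dx = 13;
    ∫_0^1 52*x^3 dx = 13;  ∫_0^1 -32*x^2 dx = -32/3;  ∫_0^1 -8*x dx = -4;
    ∫_0^1 4 dx = 4.
  Sum: 16/7 − 12 + 13 + 13 − 32/3 − 4 + 4 = 118/21.
Adding: ||u||_{H^1}^2 = 29/180 + 118/21 = 7283/1260.


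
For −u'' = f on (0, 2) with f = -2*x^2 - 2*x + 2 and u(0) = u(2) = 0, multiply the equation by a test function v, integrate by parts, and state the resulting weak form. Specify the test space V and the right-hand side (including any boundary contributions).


V = H^1_0(0, 2) (so v(0) = v(2) = 0); weak form: ∫_0^2 u'v' dx = ∫_0^2 (-2*x^2 - 2*x + 2) v dx for all v ∈ V.

Multiply both sides by a test function v and integrate from 0 to 2:
  ∫_0^2 −u''(x) v(x) dx = ∫_0^2 f(x) v(x) dx.
Integrate the LHS by parts once:
  ∫_0^2 −u'' v dx = −[u'(x) v(x)]_0^2 + ∫_0^2 u'(x) v'(x) dx.
Thus ∫_0^2 u'(x) v'(x) dx = ∫_0^2 f(x) v(x) dx + [u'(x) v(x)]_0^2.
Choose V so that boundary terms are either known or forced to vanish.
u is Dirichlet: u(0) = u(2) = 0. Let V = H^1_0(0, 2); then v(0) = v(2) = 0, and [u' v]_0^2 = 0.
Weak formulation: find u (satisfying any essential BC) such that ∫_0^2 u'(x) v'(x) dx = ∫_0^2 f v dx for all v ∈ V.
Substituting f(x) = -2*x^2 - 2*x + 2, the right-hand side is ∫_0^2 (-2*x^2 - 2*x + 2) v dx.


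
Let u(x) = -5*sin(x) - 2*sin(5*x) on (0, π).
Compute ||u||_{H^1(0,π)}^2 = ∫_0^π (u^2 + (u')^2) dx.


||u||_{H^1(0,π)}^2 = 77*π

u'(x) = -5*cos(x) - 10*cos(5*x).
Expand u² and (u')² and integrate term by term on (0, π), using: for integers n ≥ 1, ∫_0^π sin²(nx) dx = ∫_0^π cos²(nx) dx = π/2; for n ≠ n', ∫_0^π sin(nx)sin(n'x) dx = ∫_0^π cos(nx)cos(n'x) dx = 0; and by product-to-sum, ∫_0^π sin(nx)cos(n'x) dx = ½∫_0^π [sin((n+n')x) + sin((n−n')x)] dx, which is 0 when n+n' is even and 2n/(n²−n'²) when n+n' is odd (it need not vanish on (0, π)).
  u² squared terms: (-5)²·∫sin(x)² dx = 25·π/2 = 25*π/2;  (-2)²·∫sin(5x)² dx = 4·π/2 = 2*π.
  u² cross terms: 2·(-5)·(-2)·∫sin(x)·sin(5x) dx = 20·(0) = 0.
  So ∫_0^π u² dx = 25*π/2 + 2*π + 0 = 29*π/2.
  (u')² squared terms: (-10)²·∫cos(5x)² dx = 100·π/2 = 50*π;  (-5)²·∫cos(x)² dx = 25·π/2 = 25*π/2.
  (u')² cross terms: 2·(-10)·(-5)·∫cos(5x)·cos(x) dx = 100·(0) = 0.
  So ∫_0^π (u')² dx = 50*π + 25*π/2 + 0 = 125*π/2.
||u||_{H^1}^2 = (29*π/2) + (125*π/2) = 77*π.


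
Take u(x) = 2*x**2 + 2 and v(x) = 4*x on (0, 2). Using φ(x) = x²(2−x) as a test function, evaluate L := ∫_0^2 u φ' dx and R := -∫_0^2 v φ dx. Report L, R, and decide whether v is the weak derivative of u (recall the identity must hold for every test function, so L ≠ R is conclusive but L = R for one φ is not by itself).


LHS = -32/5, RHS = -32/5. Yes, v = u' weakly.

u(x) = 2*x**2 + 2, classical derivative u'(x) = 4*x.
φ(x) = x²(2−x), so φ'(x) = x*(4 - 3*x).
Note φ(0) = φ(2) = 0, so the boundary term u·φ vanishes.
LHS = ∫_0^2 u(x) φ'(x) dx = ∫_0^2 (-6*x^4 + 8*x^3 - 6*x^2 + 8*x) dx. Term by term:
  ∫_0^2 -6*x^4 dx = -192/5;  ∫_0^2 8*x^3 dx = 32;  ∫_0^2 -6*x^2 dx = -16;
  ∫_0^2 8*x dx = 16.
Sum: -192/5 + 32 − 16 + 16 = -32/5.
So LHS = -32/5.
∫_0^2 v(x) φ(x) dx = ∫_0^2 (-4*x^4 + 8*x^3) dx. Term by term:
  ∫_0^2 -4*x^4 dx = -128/5;  ∫_0^2 8*x^3 dx = 32.
Sum: -128/5 + 32 = 32/5.
So RHS = -∫_0^2 v(x) φ(x) dx = -32/5.
LHS = RHS, so the identity holds for this test φ.
Moreover u is smooth here and v(x) = u'(x) = 4*x pointwise, so the identity holds for every test function. Hence v is the weak derivative of u.


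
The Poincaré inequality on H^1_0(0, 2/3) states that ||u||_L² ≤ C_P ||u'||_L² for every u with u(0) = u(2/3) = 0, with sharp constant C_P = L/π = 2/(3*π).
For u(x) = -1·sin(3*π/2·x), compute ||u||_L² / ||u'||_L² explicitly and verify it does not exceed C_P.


||u||_L² / ||u'||_L² = 2/(3*π) = C_P.

u(x) = -1·sin(3*π/2·x), so u'(x) = -3*π*cos(3*π*x/2)/2.
Writing u(x) = A·sin(kπx/L) with A = -1 and k = 1, use ∫_0^L sin²(kπx/L) dx = L/2 and ∫_0^L cos²(kπx/L) dx = L/2.
u² = 1·sin²(3*π/2·x) and (u')² = 9*π^2/4·cos²(3*π/2·x), and each of sin², cos² integrates to L/2 = 1/3 over (0, 2/3).
∫_0^2/3 u² dx = 1/3, so ||u||_L² = sqrt(3)/3.
∫_0^2/3 (u')² dx = 3*π^2/4, so ||u'||_L² = sqrt(3)*π/2.
Ratio ||u||_L² / ||u'||_L² = 2/(3*π).
Sharp Poincaré constant on H^1_0(0, 2/3) is C_P = L/π = 2/(3*π), achieved by sin(3*π/2·x).
This is the k = 1 eigenfunction (up to amplitude), so the ratio equals the sharp Poincaré constant exactly.


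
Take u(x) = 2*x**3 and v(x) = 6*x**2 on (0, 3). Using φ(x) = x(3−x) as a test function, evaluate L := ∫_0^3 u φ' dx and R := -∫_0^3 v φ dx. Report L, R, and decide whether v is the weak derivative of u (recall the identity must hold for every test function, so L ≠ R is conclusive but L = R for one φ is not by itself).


LHS = -729/10, RHS = -729/10. Yes, v = u' weakly.

u(x) = 2*x**3, classical derivative u'(x) = 6*x**2.
φ(x) = x(3−x), so φ'(x) = 3 - 2*x.
Note φ(0) = φ(3) = 0, so the boundary term u·φ vanishes.
LHS = ∫_0^3 u(x) φ'(x) dx = ∫_0^3 (-4*x^4 + 6*x^3) dx. Term by term:
  ∫_0^3 -4*x^4 dx = -972/5;  ∫_0^3 6*x^3 dx = 243/2.
Sum: -972/5 + 243/2 = -729/10.
So LHS = -729/10.
∫_0^3 v(x) φ(x) dx = ∫_0^3 (-6*x^4 + 18*x^3) dx. Term by term:
  ∫_0^3 -6*x^4 dx = -1458/5;  ∫_0^3 18*x^3 dx = 729/2.
Sum: -1458/5 + 729/2 = 729/10.
So RHS = -∫_0^3 v(x) φ(x) dx = -729/10.
LHS = RHS, so the identity holds for this test φ.
Moreover u is smooth here and v(x) = u'(x) = 6*x**2 pointwise, so the identity holds for every test function. Hence v is the weak derivative of u.


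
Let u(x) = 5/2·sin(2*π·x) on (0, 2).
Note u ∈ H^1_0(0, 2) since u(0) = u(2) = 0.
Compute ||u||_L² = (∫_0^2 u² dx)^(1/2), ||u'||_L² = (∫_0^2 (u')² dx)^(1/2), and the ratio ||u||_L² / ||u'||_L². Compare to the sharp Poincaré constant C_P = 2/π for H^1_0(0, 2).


||u||_L² / ||u'||_L² = 1/(2*π) < C_P = 2/π.

u(x) = 5/2·sin(2*π·x), so u'(x) = 5*π*cos(2*π*x).
Writing u(x) = A·sin(kπx/L) with A = 5/2 and k = 4, use ∫_0^L sin²(kπx/L) dx = L/2 and ∫_0^L cos²(kπx/L) dx = L/2.
u² = 25/4·sin²(2*π·x) and (u')² = 25*π^2·cos²(2*π·x), and each of sin², cos² integrates to L/2 = 1 over (0, 2).
∫_0^2 u² dx = 25/4, so ||u||_L² = 5/2.
∫_0^2 (u')² dx = 25*π^2, so ||u'||_L² = 5*π.
Ratio ||u||_L² / ||u'||_L² = 1/(2*π).
Sharp Poincaré constant on H^1_0(0, 2) is C_P = L/π = 2/π, achieved by sin(π/2·x).
This is the k = 4 harmonic; the ratio L/(kπ) is strictly less than C_P = L/π, consistent with the sharp inequality ||u||_L² ≤ C_P ||u'||_L².


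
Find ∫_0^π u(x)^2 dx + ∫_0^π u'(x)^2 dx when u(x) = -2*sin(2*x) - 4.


||u||_{H^1(0,π)}^2 = 26*π

u'(x) = -4*cos(2*x).
Expand u² and (u')² and integrate term by term on (0, π), using: for integers n ≥ 1, ∫_0^π sin²(nx) dx = ∫_0^π cos²(nx) dx = π/2; for n ≠ n', ∫_0^π sin(nx)sin(n'x) dx = ∫_0^π cos(nx)cos(n'x) dx = 0; and by product-to-sum, ∫_0^π sin(nx)cos(n'x) dx = ½∫_0^π [sin((n+n')x) + sin((n−n')x)] dx, which is 0 when n+n' is even and 2n/(n²−n'²) when n+n' is odd (it need not vanish on (0, π)). For the constant mode: ∫_0^π 1 dx = π, ∫_0^π cos(nx) dx = 0, ∫_0^π sin(nx) dx = (1−(−1)^n)/n.
  u² squared terms: (-4)²·∫1 dx = 16·π = 16*π;  (-2)²·∫sin(2x)² dx = 4·π/2 = 2*π.
  u² cross terms: 2·(-4)·(-2)·∫1·sin(2x) dx = 16·(0) = 0.
  So ∫_0^π u² dx = 16*π + 2*π + 0 = 18*π.
  (u')² squared terms: (-4)²·∫cos(2x)² dx = 16·π/2 = 8*π.
  So ∫_0^π (u')² dx = 8*π.
||u||_{H^1}^2 = (18*π) + (8*π) = 26*π.


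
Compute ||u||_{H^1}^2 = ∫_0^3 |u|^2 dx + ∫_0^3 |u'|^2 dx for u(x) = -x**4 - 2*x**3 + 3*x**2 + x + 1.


||u||_{H^1}^2 = 61518/5

The H^1 norm (squared) on an interval (0, L) is
  ||u||_{H^1}^2 = ∫_0^L u(x)^2 dx + ∫_0^L u'(x)^2 dx.
Compute u'(x) = -4*x**3 - 6*x**2 + 6*x + 1.
Then u(x)^2 = x**8 + 4*x**7 - 2*x**6 - 14*x**5 + 3*x**4 + 2*x**3 + 7*x**2 + 2*x + 1 and u'(x)^2 = 16*x**6 + 48*x**5 - 12*x**4 - 80*x**3 + 24*x**2 + 12*x + 1.
Integrate each monomial from 0 to 3 using ∫_0^3 c·x^n dx = c·3^(n+1)/(n+1):
  ∫_0^3 u(x)^2 dx = ∫_0^3 (x^8 + 4*x^7 - 2*x^6 - 14*x^5 + 3*x^4 + 2*x^3 + 7*x^2 + 2*x + 1) dx. Term by term:
    ∫_0^3 x^8 dx = 2187;  ∫_0^3 4*x^7 dx = 6561/2;  ∫_0^3 -2*x^6 dx = -4374/7;
    ∫_0^3 -14*x^5 dx = -1701;  ∫_0^3 3*x^4 dx = 729/5;  ∫_0^3 2*x^3 dx = 81/2;
    ∫_0^3 7*x^2 dx = 63;  ∫_0^3 2*x dx = 9;  ∫_0^3 1 dx = 3.
  Sum: 2187 + 6561/2 − 4374/7 − 1701 + 729/5 + 81/2 + 63 + 9 + 3 = 119103/35.
  ∫_0^3 u'(x)^2 dx = ∫_0^3 (16*x^6 + 48*x^5 - 12*x^4 - 80*x^3 + 24*x^2 + 12*x + 1) dx. Term by term:
    ∫_0^3 16*x^6 dx = 34992/7;  ∫_0^3 48*x^5 dx = 5832;  ∫_0^3 -12*x^4 dx = -2916/5;
    ∫_0^3 -80*x^3 dx = -1620;  ∫_0^3 24*x^2 dx = 216;  ∫_0^3 12*x dx = 54;
    ∫_0^3 1 dx = 3.
  Sum: 34992/7 + 5832 − 2916/5 − 1620 + 216 + 54 + 3 = 311523/35.
Adding: ||u||_{H^1}^2 = 119103/35 + 311523/35 = 61518/5.


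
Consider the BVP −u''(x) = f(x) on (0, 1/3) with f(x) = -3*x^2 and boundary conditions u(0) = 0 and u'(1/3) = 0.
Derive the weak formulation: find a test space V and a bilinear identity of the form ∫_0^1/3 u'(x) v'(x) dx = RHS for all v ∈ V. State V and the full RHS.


V = {v ∈ H^1(0, 1/3) : v(0) = 0} (test functions vanish at x = 0 where u is specified); weak form: ∫_0^1/3 u'v' dx = ∫_0^1/3 (-3*x^2) v dx for all v ∈ V.

Multiply both sides by a test function v and integrate from 0 to 1/3:
  ∫_0^1/3 −u''(x) v(x) dx = ∫_0^1/3 f(x) v(x) dx.
Integrate the LHS by parts once:
  ∫_0^1/3 −u'' v dx = −[u'(x) v(x)]_0^1/3 + ∫_0^1/3 u'(x) v'(x) dx.
Thus ∫_0^1/3 u'(x) v'(x) dx = ∫_0^1/3 f(x) v(x) dx + [u'(x) v(x)]_0^1/3.
Choose V so that boundary terms are either known or forced to vanish.
Mixed BC: u(0) = 0 (Dirichlet) and u'(1/3) = 0 (Neumann). Define V = {v ∈ H^1(0, 1/3) : v(0) = 0}. Then [u' v]_0^1/3 = u'(1/3)·v(1/3) − u'(0)·0 = 0.
Weak formulation: find u (satisfying any essential BC) such that ∫_0^1/3 u'(x) v'(x) dx = ∫_0^1/3 f v dx for all v ∈ V (Dirichlet at 0 absorbed into V; the Neumann datum at x = 1/3 is zero, so no boundary term remains).
Substituting f(x) = -3*x^2, the right-hand side is ∫_0^1/3 (-3*x^2) v dx.


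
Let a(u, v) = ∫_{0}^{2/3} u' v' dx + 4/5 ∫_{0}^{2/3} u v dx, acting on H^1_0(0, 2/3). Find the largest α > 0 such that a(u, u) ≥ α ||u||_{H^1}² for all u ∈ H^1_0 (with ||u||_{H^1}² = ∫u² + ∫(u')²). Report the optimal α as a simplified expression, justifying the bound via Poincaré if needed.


α = (16 + 45*π^2)/(5*(4 + 9*π^2))

Coercivity of a(·,·) on H^1_0(0, 2/3) means a(u, u) ≥ α ||u||_{H^1}² for every u ∈ H^1_0.
The interval has length L = 2/3, and Poincaré/coercivity depend only on L. Here a(u, u) = ∫(u')² + (4/5)·∫u².
Here 0 < c = 4/5 < 1. The condition a(u,u) ≥ α||u||_{H^1}² reads (1−α)∫(u')² ≥ (α−c)∫u². Any admissible α is ≤ 1 (rapidly oscillating u have ∫u²/∫(u')² → 0), and α = 1 would force 0 ≥ (1−c)∫u², impossible since c < 1; so 1−α > 0. By the sharp Poincaré inequality on H^1_0 of an interval of length L, ∫(u')² ≥ (π/L)²∫u² with equality for the first sine mode sin(π(x−x₀)/L) (x₀ the left endpoint), so the inequality holds for all u iff (1−α)(π/L)² ≥ α − c, i.e. α ≤ ((π/L)² + c)/((π/L)² + 1) = (1 + c(L/π)²)/(1 + (L/π)²). With (π/L)² = 9*π^2/4 and c = 4/5, the largest admissible constant is α = ((π/L)² + c)/((π/L)² + 1).
Simplifying, α = (16 + 45*π^2)/(5*(4 + 9*π^2)).


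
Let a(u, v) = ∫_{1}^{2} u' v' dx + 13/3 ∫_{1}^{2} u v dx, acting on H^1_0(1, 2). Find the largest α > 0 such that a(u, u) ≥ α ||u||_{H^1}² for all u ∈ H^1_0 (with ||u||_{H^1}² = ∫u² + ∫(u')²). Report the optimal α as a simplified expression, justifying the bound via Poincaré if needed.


α = 1

Coercivity of a(·,·) on H^1_0(1, 2) means a(u, u) ≥ α ||u||_{H^1}² for every u ∈ H^1_0.
The interval has length L = 1, and Poincaré/coercivity depend only on L. Here a(u, u) = ∫(u')² + (13/3)·∫u².
Here c = 13/3 ≥ 1, so a(u,u) = ∫(u')² + c∫u² ≥ ∫(u')² + ∫u² = ||u||_{H^1}², i.e. α = 1 works. No larger α is possible: a(u,u) ≥ α||u||_{H^1}² means (1−α)∫(u')² ≥ (α−c)∫u², and for the modes u_n = sin(nπ(x−x₀)/L) (x₀ the left endpoint) one has ∫u_n²/∫(u_n')² = (L/(nπ))² → 0, so a(u_n,u_n)/||u_n||_{H^1}² → 1. Hence the optimal constant is α = 1.
Therefore α = 1.


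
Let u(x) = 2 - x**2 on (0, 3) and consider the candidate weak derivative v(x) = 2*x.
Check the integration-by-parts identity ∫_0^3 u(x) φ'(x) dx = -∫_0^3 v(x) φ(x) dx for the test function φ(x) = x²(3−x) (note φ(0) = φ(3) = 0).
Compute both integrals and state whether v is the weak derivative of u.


LHS = 243/10, RHS = -243/10. No, v is not the weak derivative of u.

u(x) = 2 - x**2, classical derivative u'(x) = -2*x.
φ(x) = x²(3−x), so φ'(x) = 3*x*(2 - x).
Note φ(0) = φ(3) = 0, so the boundary term u·φ vanishes.
LHS = ∫_0^3 u(x) φ'(x) dx = ∫_0^3 (3*x^4 - 6*x^3 - 6*x^2 + 12*x) dx. Term by term:
  ∫_0^3 3*x^4 dx = 729/5;  ∫_0^3 -6*x^3 dx = -243/2;  ∫_0^3 -6*x^2 dx = -54;
  ∫_0^3 12*x dx = 54.
Sum: 729/5 − 243/2 − 54 + 54 = 243/10.
So LHS = 243/10.
∫_0^3 v(x) φ(x) dx = ∫_0^3 (-2*x^4 + 6*x^3) dx. Term by term:
  ∫_0^3 -2*x^4 dx = -486/5;  ∫_0^3 6*x^3 dx = 243/2.
Sum: -486/5 + 243/2 = 243/10.
So RHS = -∫_0^3 v(x) φ(x) dx = -243/10.
LHS − RHS = 243/5 ≠ 0, so the identity fails.
(For a valid weak derivative the identity must hold for EVERY test function, in particular this one. The failure shows v is NOT the weak derivative of u.)
Correct weak derivative would be u'(x) = -2*x.


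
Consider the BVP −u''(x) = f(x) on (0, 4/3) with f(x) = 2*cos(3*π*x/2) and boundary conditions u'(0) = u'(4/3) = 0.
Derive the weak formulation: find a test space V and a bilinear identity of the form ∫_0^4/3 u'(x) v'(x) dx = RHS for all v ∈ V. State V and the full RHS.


V = H^1(0, 4/3) (no boundary constraint on v; u is determined up to an additive constant); weak form: ∫_0^4/3 u'v' dx = ∫_0^4/3 (2*cos(3*π*x/2)) v dx for all v ∈ V.

Multiply both sides by a test function v and integrate from 0 to 4/3:
  ∫_0^4/3 −u''(x) v(x) dx = ∫_0^4/3 f(x) v(x) dx.
Integrate the LHS by parts once:
  ∫_0^4/3 −u'' v dx = −[u'(x) v(x)]_0^4/3 + ∫_0^4/3 u'(x) v'(x) dx.
Thus ∫_0^4/3 u'(x) v'(x) dx = ∫_0^4/3 f(x) v(x) dx + [u'(x) v(x)]_0^4/3.
Choose V so that boundary terms are either known or forced to vanish.
u has homogeneous Neumann: u'(0) = u'(4/3) = 0. So [u' v]_0^4/3 = 0·v(4/3) − 0·v(0) = 0 for any v; take V = H^1(0, 4/3).
Weak formulation: find u (satisfying any essential BC) such that ∫_0^4/3 u'(x) v'(x) dx = ∫_0^4/3 f v dx for all v ∈ V (homogeneous Neumann, so boundary terms vanish).
Substituting f(x) = 2*cos(3*π*x/2), the right-hand side is ∫_0^4/3 (2*cos(3*π*x/2)) v dx.
Compatibility check (pure Neumann): taking v ≡ 1 ∈ V gives 0 = ∫_0^4/3 f dx + (0) − (0), i.e. ∫_0^4/3 f dx must equal u'(0) − u'(4/3) = 0. Indeed ∫_0^4/3 (2*cos(3*π*x/2)) dx = 0, so the data are compatible. The solution is then unique only up to an additive constant (fix it e.g. by requiring ∫_0^4/3 u dx = 0).


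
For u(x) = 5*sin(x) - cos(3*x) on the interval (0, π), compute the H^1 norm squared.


||u||_{H^1(0,π)}^2 = 30*π

u'(x) = 3*sin(3*x) + 5*cos(x).
Expand u² and (u')² and integrate term by term on (0, π), using: for integers n ≥ 1, ∫_0^π sin²(nx) dx = ∫_0^π cos²(nx) dx = π/2; for n ≠ n', ∫_0^π sin(nx)sin(n'x) dx = ∫_0^π cos(nx)cos(n'x) dx = 0; and by product-to-sum, ∫_0^π sin(nx)cos(n'x) dx = ½∫_0^π [sin((n+n')x) + sin((n−n')x)] dx, which is 0 when n+n' is even and 2n/(n²−n'²) when n+n' is odd (it need not vanish on (0, π)).
  u² squared terms: (-1)²·∫cos(3x)² dx = 1·π/2 = π/2;  (5)²·∫sin(x)² dx = 25·π/2 = 25*π/2.
  u² cross terms: 2·(-1)·(5)·∫cos(3x)·sin(x) dx = -10·(0) = 0.
  So ∫_0^π u² dx = π/2 + 25*π/2 + 0 = 13*π.
  (u')² squared terms: (3)²·∫sin(3x)² dx = 9·π/2 = 9*π/2;  (5)²·∫cos(x)² dx = 25·π/2 = 25*π/2.
  (u')² cross terms: 2·(3)·(5)·∫sin(3x)·cos(x) dx = 30·(0) = 0.
  So ∫_0^π (u')² dx = 9*π/2 + 25*π/2 + 0 = 17*π.
||u||_{H^1}^2 = (13*π) + (17*π) = 30*π.


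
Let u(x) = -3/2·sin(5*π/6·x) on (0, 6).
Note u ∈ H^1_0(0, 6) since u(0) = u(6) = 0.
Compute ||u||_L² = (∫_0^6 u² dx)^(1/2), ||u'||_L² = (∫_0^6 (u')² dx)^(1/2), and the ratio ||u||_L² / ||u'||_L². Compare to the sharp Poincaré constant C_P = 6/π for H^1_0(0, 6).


||u||_L² / ||u'||_L² = 6/(5*π) < C_P = 6/π.

u(x) = -3/2·sin(5*π/6·x), so u'(x) = -5*π*cos(5*π*x/6)/4.
Writing u(x) = A·sin(kπx/L) with A = -3/2 and k = 5, use ∫_0^L sin²(kπx/L) dx = L/2 and ∫_0^L cos²(kπx/L) dx = L/2.
u² = 9/4·sin²(5*π/6·x) and (u')² = 25*π^2/16·cos²(5*π/6·x), and each of sin², cos² integrates to L/2 = 3 over (0, 6).
∫_0^6 u² dx = 27/4, so ||u||_L² = 3*sqrt(3)/2.
∫_0^6 (u')² dx = 75*π^2/16, so ||u'||_L² = 5*sqrt(3)*π/4.
Ratio ||u||_L² / ||u'||_L² = 6/(5*π).
Sharp Poincaré constant on H^1_0(0, 6) is C_P = L/π = 6/π, achieved by sin(π/6·x).
This is the k = 5 harmonic; the ratio L/(kπ) is strictly less than C_P = L/π, consistent with the sharp inequality ||u||_L² ≤ C_P ||u'||_L².


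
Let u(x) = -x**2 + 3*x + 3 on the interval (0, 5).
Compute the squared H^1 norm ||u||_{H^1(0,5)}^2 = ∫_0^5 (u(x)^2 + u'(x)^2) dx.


||u||_{H^1}^2 = 865/6

The H^1 norm (squared) on an interval (0, L) is
  ||u||_{H^1}^2 = ∫_0^L u(x)^2 dx + ∫_0^L u'(x)^2 dx.
Compute u'(x) = 3 - 2*x.
Then u(x)^2 = x**4 - 6*x**3 + 3*x**2 + 18*x + 9 and u'(x)^2 = 4*x**2 - 12*x + 9.
Integrate each monomial from 0 to 5 using ∫_0^5 c·x^n dx = c·5^(n+1)/(n+1):
  ∫_0^5 u(x)^2 dx = ∫_0^5 (x^4 - 6*x^3 + 3*x^2 + 18*x + 9) dx. Term by term:
    ∫_0^5 x^4 dx = 625;  ∫_0^5 -6*x^3 dx = -1875/2;  ∫_0^5 3*x^2 dx = 125;
    ∫_0^5 18*x dx = 225;  ∫_0^5 9 dx = 45.
  Sum: 625 − 1875/2 + 125 + 225 + 45 = 165/2.
  ∫_0^5 u'(x)^2 dx = ∫_0^5 (4*x^2 - 12*x + 9) dx. Term by term:
    ∫_0^5 4*x^2 dx = 500/3;  ∫_0^5 -12*x dx = -150;  ∫_0^5 9 dx = 45.
  Sum: 500/3 − 150 + 45 = 185/3.
Adding: ||u||_{H^1}^2 = 165/2 + 185/3 = 865/6.


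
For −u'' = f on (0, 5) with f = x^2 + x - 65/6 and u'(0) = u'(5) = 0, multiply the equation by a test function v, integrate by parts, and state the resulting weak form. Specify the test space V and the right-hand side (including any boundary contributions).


V = H^1(0, 5) (no boundary constraint on v; u is determined up to an additive constant); weak form: ∫_0^5 u'v' dx = ∫_0^5 (x^2 + x - 65/6) v dx for all v ∈ V.

Multiply both sides by a test function v and integrate from 0 to 5:
  ∫_0^5 −u''(x) v(x) dx = ∫_0^5 f(x) v(x) dx.
Integrate the LHS by parts once:
  ∫_0^5 −u'' v dx = −[u'(x) v(x)]_0^5 + ∫_0^5 u'(x) v'(x) dx.
Thus ∫_0^5 u'(x) v'(x) dx = ∫_0^5 f(x) v(x) dx + [u'(x) v(x)]_0^5.
Choose V so that boundary terms are either known or forced to vanish.
u has homogeneous Neumann: u'(0) = u'(5) = 0. So [u' v]_0^5 = 0·v(5) − 0·v(0) = 0 for any v; take V = H^1(0, 5).
Weak formulation: find u (satisfying any essential BC) such that ∫_0^5 u'(x) v'(x) dx = ∫_0^5 f v dx for all v ∈ V (homogeneous Neumann, so boundary terms vanish).
Substituting f(x) = x^2 + x - 65/6, the right-hand side is ∫_0^5 (x^2 + x - 65/6) v dx.
Compatibility check (pure Neumann): taking v ≡ 1 ∈ V gives 0 = ∫_0^5 f dx + (0) − (0), i.e. ∫_0^5 f dx must equal u'(0) − u'(5) = 0. Indeed ∫_0^5 (x^2 + x - 65/6) dx = 0, so the data are compatible. The solution is then unique only up to an additive constant (fix it e.g. by requiring ∫_0^5 u dx = 0).


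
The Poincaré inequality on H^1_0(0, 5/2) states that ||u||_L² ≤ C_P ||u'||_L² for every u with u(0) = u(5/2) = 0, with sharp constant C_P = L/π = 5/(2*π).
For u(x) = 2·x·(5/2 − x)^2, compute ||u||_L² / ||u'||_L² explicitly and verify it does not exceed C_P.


||u||_L² / ||u'||_L² = 5*sqrt(14)/28 < C_P = 5/(2*π).

u(x) = 2·x·(5/2 − x)^2, so u'(x) = (x - 5/2)*(6*x - 5).
u(x) = 2·x·(5/2 − x)^2 vanishes at x = 0 and x = 5/2, so u ∈ H^1_0(0, 5/2). Differentiate via the product rule and integrate the resulting polynomials term by term.
  ∫_0^5/2 u² dx = ∫_0^5/2 (4*x^6 - 40*x^5 + 150*x^4 - 250*x^3 + 625*x^2/4) dx. Term by term:
    ∫_0^5/2 4*x^6 dx = 78125/224;  ∫_0^5/2 -40*x^5 dx = -78125/48;  ∫_0^5/2 150*x^4 dx = 46875/16;
    ∫_0^5/2 -250*x^3 dx = -78125/32;  ∫_0^5/2 625*x^2/4 dx = 78125/96.
  Sum: 78125/224 − 78125/48 + 46875/16 − 78125/32 + 78125/96 = 15625/672.
  ∫_0^5/2 (u')² dx = ∫_0^5/2 (36*x^4 - 240*x^3 + 550*x^2 - 500*x + 625/4) dx. Term by term:
    ∫_0^5/2 36*x^4 dx = 5625/8;  ∫_0^5/2 -240*x^3 dx = -9375/4;  ∫_0^5/2 550*x^2 dx = 34375/12;
    ∫_0^5/2 -500*x dx = -3125/2;  ∫_0^5/2 625/4 dx = 3125/8.
  Sum: 5625/8 − 9375/4 + 34375/12 − 3125/2 + 3125/8 = 625/12.
∫_0^5/2 u² dx = 15625/672, so ||u||_L² = 125*sqrt(42)/168.
∫_0^5/2 (u')² dx = 625/12, so ||u'||_L² = 25*sqrt(3)/6.
Ratio ||u||_L² / ||u'||_L² = 5*sqrt(14)/28.
Sharp Poincaré constant on H^1_0(0, 5/2) is C_P = L/π = 5/(2*π), achieved by sin(2*π/5·x).
A polynomial bump cannot attain the sharp Poincaré constant (only the first sine eigenfunction does), so the ratio is strictly less than C_P, consistent with ||u||_L² ≤ C_P ||u'||_L².


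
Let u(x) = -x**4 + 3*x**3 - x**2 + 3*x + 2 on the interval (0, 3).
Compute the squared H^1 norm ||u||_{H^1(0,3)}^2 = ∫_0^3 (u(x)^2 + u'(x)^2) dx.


||u||_{H^1}^2 = 63213/140

The H^1 norm (squared) on an interval (0, L) is
  ||u||_{H^1}^2 = ∫_0^L u(x)^2 dx + ∫_0^L u'(x)^2 dx.
Compute u'(x) = -4*x**3 + 9*x**2 - 2*x + 3.
Then u(x)^2 = x**8 - 6*x**7 + 11*x**6 - 12*x**5 + 15*x**4 + 6*x**3 + 5*x**2 + 12*x + 4 and u'(x)^2 = 16*x**6 - 72*x**5 + 97*x**4 - 60*x**3 + 58*x**2 - 12*x + 9.
Integrate each monomial from 0 to 3 using ∫_0^3 c·x^n dx = c·3^(n+1)/(n+1):
  ∫_0^3 u(x)^2 dx = ∫_0^3 (x^8 - 6*x^7 + 11*x^6 - 12*x^5 + 15*x^4 + 6*x^3 + 5*x^2 + 12*x + 4) dx. Term by term:
    ∫_0^3 x^8 dx = 2187;  ∫_0^3 -6*x^7 dx = -19683/4;  ∫_0^3 11*x^6 dx = 24057/7;
    ∫_0^3 -12*x^5 dx = -1458;  ∫_0^3 15*x^4 dx = 729;  ∫_0^3 6*x^3 dx = 243/2;
    ∫_0^3 5*x^2 dx = 45;  ∫_0^3 12*x dx = 54;  ∫_0^3 4 dx = 12.
  Sum: 2187 − 19683/4 + 24057/7 − 1458 + 729 + 243/2 + 45 + 54 + 12 = 5781/28.
  ∫_0^3 u'(x)^2 dx = ∫_0^3 (16*x^6 - 72*x^5 + 97*x^4 - 60*x^3 + 58*x^2 - 12*x + 9) dx. Term by term:
    ∫_0^3 16*x^6 dx = 34992/7;  ∫_0^3 -72*x^5 dx = -8748;  ∫_0^3 97*x^4 dx = 23571/5;
    ∫_0^3 -60*x^3 dx = -1215;  ∫_0^3 58*x^2 dx = 522;  ∫_0^3 -12*x dx = -54;
    ∫_0^3 9 dx = 27.
  Sum: 34992/7 − 8748 + 23571/5 − 1215 + 522 − 54 + 27 = 8577/35.
Adding: ||u||_{H^1}^2 = 5781/28 + 8577/35 = 63213/140.


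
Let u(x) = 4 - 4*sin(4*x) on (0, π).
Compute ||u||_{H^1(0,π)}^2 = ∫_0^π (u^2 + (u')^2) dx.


||u||_{H^1(0,π)}^2 = 152*π

u'(x) = -16*cos(4*x).
Expand u² and (u')² and integrate term by term on (0, π), using: for integers n ≥ 1, ∫_0^π sin²(nx) dx = ∫_0^π cos²(nx) dx = π/2; for n ≠ n', ∫_0^π sin(nx)sin(n'x) dx = ∫_0^π cos(nx)cos(n'x) dx = 0; and by product-to-sum, ∫_0^π sin(nx)cos(n'x) dx = ½∫_0^π [sin((n+n')x) + sin((n−n')x)] dx, which is 0 when n+n' is even and 2n/(n²−n'²) when n+n' is odd (it need not vanish on (0, π)). For the constant mode: ∫_0^π 1 dx = π, ∫_0^π cos(nx) dx = 0, ∫_0^π sin(nx) dx = (1−(−1)^n)/n.
  u² squared terms: (4)²·∫1 dx = 16·π = 16*π;  (-4)²·∫sin(4x)² dx = 16·π/2 = 8*π.
  u² cross terms: 2·(4)·(-4)·∫1·sin(4x) dx = -32·(0) = 0.
  So ∫_0^π u² dx = 16*π + 8*π + 0 = 24*π.
  (u')² squared terms: (-16)²·∫cos(4x)² dx = 256·π/2 = 128*π.
  So ∫_0^π (u')² dx = 128*π.
||u||_{H^1}^2 = (24*π) + (128*π) = 152*π.


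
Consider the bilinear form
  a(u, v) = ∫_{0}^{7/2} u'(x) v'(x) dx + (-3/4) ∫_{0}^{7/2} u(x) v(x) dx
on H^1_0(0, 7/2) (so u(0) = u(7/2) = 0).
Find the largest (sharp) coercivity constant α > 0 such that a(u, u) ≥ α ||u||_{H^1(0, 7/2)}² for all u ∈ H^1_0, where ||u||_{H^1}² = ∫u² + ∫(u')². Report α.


α = (-147 + 16*π^2)/(4*(4*π^2 + 49))

Coercivity of a(·,·) on H^1_0(0, 7/2) means a(u, u) ≥ α ||u||_{H^1}² for every u ∈ H^1_0.
The interval has length L = 7/2, and Poincaré/coercivity depend only on L. Here a(u, u) = ∫(u')² + (-3/4)·∫u².
Here c = -3/4 < 0 with |c| < (π/L)² = 4*π^2/49, so coercivity still holds. The condition a(u,u) ≥ α||u||_{H^1}² reads (1−α)∫(u')² ≥ (α−c)∫u². Any admissible α is ≤ 1 (rapidly oscillating u have ∫u²/∫(u')² → 0), and α = 1 would force 0 ≥ (1−c)∫u², impossible since c < 1; so 1−α > 0. By the sharp Poincaré inequality on H^1_0 of an interval of length L, ∫(u')² ≥ (π/L)²∫u² with equality for the first sine mode sin(π(x−x₀)/L) (x₀ the left endpoint), so the inequality holds for all u iff (1−α)(π/L)² ≥ α − c, i.e. α ≤ ((π/L)² + c)/((π/L)² + 1) = (1 + c(L/π)²)/(1 + (L/π)²). (Direct route, valid since c ≤ 0: Poincaré gives c∫u² ≥ c(L/π)²∫(u')², so a(u,u) ≥ (1 + c(L/π)²)∫(u')², while ||u||_{H^1}² ≤ (1 + (L/π)²)∫(u')²; dividing yields the same α.) With (π/L)² = 4*π^2/49 and c = -3/4, the largest admissible constant is α = ((π/L)² + c)/((π/L)² + 1).
Simplifying, α = (-147 + 16*π^2)/(4*(4*π^2 + 49)).


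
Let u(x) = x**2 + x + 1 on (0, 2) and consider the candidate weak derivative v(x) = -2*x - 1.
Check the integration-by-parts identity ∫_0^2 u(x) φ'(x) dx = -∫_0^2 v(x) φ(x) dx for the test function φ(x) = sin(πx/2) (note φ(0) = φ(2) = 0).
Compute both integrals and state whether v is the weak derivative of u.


LHS = -12/π, RHS = 12/π. No, v is not the weak derivative of u.

u(x) = x**2 + x + 1, classical derivative u'(x) = 2*x + 1.
φ(x) = sin(πx/2), so φ'(x) = π*cos(π*x/2)/2.
Note φ(0) = φ(2) = 0, so the boundary term u·φ vanishes.
LHS = ∫_0^2 u(x) φ'(x) dx = ∫_0^2 (π*x^2*cos(π*x/2)/2 + π*x*cos(π*x/2)/2 + π*cos(π*x/2)/2) dx. Term by term:
  ∫_0^2 π*cos(π*x/2)/2 dx = 0;  ∫_0^2 π*x*cos(π*x/2)/2 dx = -4/π;  ∫_0^2 π*x^2*cos(π*x/2)/2 dx = -8/π.
Sum: 0 − 4/π − 8/π = -12/π.
So LHS = -12/π.
∫_0^2 v(x) φ(x) dx = ∫_0^2 (-2*x*sin(π*x/2) - sin(π*x/2)) dx. Term by term:
  ∫_0^2 -sin(π*x/2) dx = -4/π;  ∫_0^2 -2*x*sin(π*x/2) dx = -8/π.
Sum: -4/π − 8/π = -12/π.
So RHS = -∫_0^2 v(x) φ(x) dx = 12/π.
LHS − RHS = -24/π ≠ 0, so the identity fails.
(For a valid weak derivative the identity must hold for EVERY test function, in particular this one. The failure shows v is NOT the weak derivative of u.)
Correct weak derivative would be u'(x) = 2*x + 1.


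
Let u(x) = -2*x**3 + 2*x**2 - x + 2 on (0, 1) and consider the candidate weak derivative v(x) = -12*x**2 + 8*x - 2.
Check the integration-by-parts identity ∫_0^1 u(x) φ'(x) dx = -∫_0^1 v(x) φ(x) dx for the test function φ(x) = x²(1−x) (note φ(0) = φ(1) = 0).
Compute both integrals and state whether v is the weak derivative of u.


LHS = 1/12, RHS = 1/6. No, v is not the weak derivative of u.

u(x) = -2*x**3 + 2*x**2 - x + 2, classical derivative u'(x) = -6*x**2 + 4*x - 1.
φ(x) = x²(1−x), so φ'(x) = x*(2 - 3*x).
Note φ(0) = φ(1) = 0, so the boundary term u·φ vanishes.
LHS = ∫_0^1 u(x) φ'(x) dx = ∫_0^1 (6*x^5 - 10*x^4 + 7*x^3 - 8*x^2 + 4*x) dx. Term by term:
  ∫_0^1 6*x^5 dx = 1;  ∫_0^1 -10*x^4 dx = -2;  ∫_0^1 7*x^3 dx = 7/4;
  ∫_0^1 -8*x^2 dx = -8/3;  ∫_0^1 4*x dx = 2.
Sum: 1 − 2 + 7/4 − 8/3 + 2 = 1/12.
So LHS = 1/12.
∫_0^1 v(x) φ(x) dx = ∫_0^1 (12*x^5 - 20*x^4 + 10*x^3 - 2*x^2) dx. Term by term:
  ∫_0^1 12*x^5 dx = 2;  ∫_0^1 -20*x^4 dx = -4;  ∫_0^1 10*x^3 dx = 5/2;
  ∫_0^1 -2*x^2 dx = -2/3.
Sum: 2 − 4 + 5/2 − 2/3 = -1/6.
So RHS = -∫_0^1 v(x) φ(x) dx = 1/6.
LHS − RHS = -1/12 ≠ 0, so the identity fails.
(For a valid weak derivative the identity must hold for EVERY test function, in particular this one. The failure shows v is NOT the weak derivative of u.)
Correct weak derivative would be u'(x) = -6*x**2 + 4*x - 1.


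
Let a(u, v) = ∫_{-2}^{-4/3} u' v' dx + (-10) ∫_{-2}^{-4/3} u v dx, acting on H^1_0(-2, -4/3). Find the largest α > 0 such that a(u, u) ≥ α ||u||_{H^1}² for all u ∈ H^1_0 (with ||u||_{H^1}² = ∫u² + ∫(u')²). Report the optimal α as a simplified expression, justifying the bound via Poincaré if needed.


α = (-40 + 9*π^2)/(4 + 9*π^2)

Coercivity of a(·,·) on H^1_0(-2, -4/3) means a(u, u) ≥ α ||u||_{H^1}² for every u ∈ H^1_0.
The interval has length L = 2/3, and Poincaré/coercivity depend only on L. Here a(u, u) = ∫(u')² + (-10)·∫u².
Here c = -10 < 0 with |c| < (π/L)² = 9*π^2/4, so coercivity still holds. The condition a(u,u) ≥ α||u||_{H^1}² reads (1−α)∫(u')² ≥ (α−c)∫u². Any admissible α is ≤ 1 (rapidly oscillating u have ∫u²/∫(u')² → 0), and α = 1 would force 0 ≥ (1−c)∫u², impossible since c < 1; so 1−α > 0. By the sharp Poincaré inequality on H^1_0 of an interval of length L, ∫(u')² ≥ (π/L)²∫u² with equality for the first sine mode sin(π(x−x₀)/L) (x₀ the left endpoint), so the inequality holds for all u iff (1−α)(π/L)² ≥ α − c, i.e. α ≤ ((π/L)² + c)/((π/L)² + 1) = (1 + c(L/π)²)/(1 + (L/π)²). (Direct route, valid since c ≤ 0: Poincaré gives c∫u² ≥ c(L/π)²∫(u')², so a(u,u) ≥ (1 + c(L/π)²)∫(u')², while ||u||_{H^1}² ≤ (1 + (L/π)²)∫(u')²; dividing yields the same α.) With (π/L)² = 9*π^2/4 and c = -10, the largest admissible constant is α = ((π/L)² + c)/((π/L)² + 1).
Simplifying, α = (-40 + 9*π^2)/(4 + 9*π^2).


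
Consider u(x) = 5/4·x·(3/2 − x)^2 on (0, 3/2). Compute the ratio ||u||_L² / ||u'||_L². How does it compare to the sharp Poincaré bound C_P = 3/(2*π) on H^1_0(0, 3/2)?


||u||_L² / ||u'||_L² = 3*sqrt(14)/28 < C_P = 3/(2*π).

u(x) = 5/4·x·(3/2 − x)^2, so u'(x) = 15*x^2/4 - 15*x/2 + 45/16.
u(x) = 5/4·x·(3/2 − x)^2 vanishes at x = 0 and x = 3/2, so u ∈ H^1_0(0, 3/2). Differentiate via the product rule and integrate the resulting polynomials term by term.
  ∫_0^3/2 u² dx = ∫_0^3/2 (25*x^6/16 - 75*x^5/8 + 675*x^4/32 - 675*x^3/32 + 2025*x^2/256) dx. Term by term:
    ∫_0^3/2 25*x^6/16 dx = 54675/14336;  ∫_0^3/2 -75*x^5/8 dx = -18225/1024;  ∫_0^3/2 675*x^4/32 dx = 32805/1024;
    ∫_0^3/2 -675*x^3/32 dx = -54675/2048;  ∫_0^3/2 2025*x^2/256 dx = 18225/2048.
  Sum: 54675/14336 − 18225/1024 + 32805/1024 − 54675/2048 + 18225/2048 = 3645/14336.
  ∫_0^3/2 (u')² dx = ∫_0^3/2 (225*x^4/16 - 225*x^3/4 + 2475*x^2/32 - 675*x/16 + 2025/256) dx. Term by term:
    ∫_0^3/2 225*x^4/16 dx = 10935/512;  ∫_0^3/2 -225*x^3/4 dx = -18225/256;  ∫_0^3/2 2475*x^2/32 dx = 22275/256;
    ∫_0^3/2 -675*x/16 dx = -6075/128;  ∫_0^3/2 2025/256 dx = 6075/512.
  Sum: 10935/512 − 18225/256 + 22275/256 − 6075/128 + 6075/512 = 405/256.
∫_0^3/2 u² dx = 3645/14336, so ||u||_L² = 27*sqrt(70)/448.
∫_0^3/2 (u')² dx = 405/256, so ||u'||_L² = 9*sqrt(5)/16.
Ratio ||u||_L² / ||u'||_L² = 3*sqrt(14)/28.
Sharp Poincaré constant on H^1_0(0, 3/2) is C_P = L/π = 3/(2*π), achieved by sin(2*π/3·x).
A polynomial bump cannot attain the sharp Poincaré constant (only the first sine eigenfunction does), so the ratio is strictly less than C_P, consistent with ||u||_L² ≤ C_P ||u'||_L².


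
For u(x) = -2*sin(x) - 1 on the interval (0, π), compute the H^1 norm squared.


||u||_{H^1(0,π)}^2 = 8 + 5*π

u'(x) = -2*cos(x).
Expand u² and (u')² and integrate term by term on (0, π), using: for integers n ≥ 1, ∫_0^π sin²(nx) dx = ∫_0^π cos²(nx) dx = π/2; for n ≠ n', ∫_0^π sin(nx)sin(n'x) dx = ∫_0^π cos(nx)cos(n'x) dx = 0; and by product-to-sum, ∫_0^π sin(nx)cos(n'x) dx = ½∫_0^π [sin((n+n')x) + sin((n−n')x)] dx, which is 0 when n+n' is even and 2n/(n²−n'²) when n+n' is odd (it need not vanish on (0, π)). For the constant mode: ∫_0^π 1 dx = π, ∫_0^π cos(nx) dx = 0, ∫_0^π sin(nx) dx = (1−(−1)^n)/n.
  u² squared terms: (-1)²·∫1 dx = 1·π = π;  (-2)²·∫sin(x)² dx = 4·π/2 = 2*π.
  u² cross terms: 2·(-1)·(-2)·∫1·sin(x) dx = 4·(2) = 8.
  So ∫_0^π u² dx = π + 2*π + 8 = 8 + 3*π.
  (u')² squared terms: (-2)²·∫cos(x)² dx = 4·π/2 = 2*π.
  So ∫_0^π (u')² dx = 2*π.
||u||_{H^1}^2 = (8 + 3*π) + (2*π) = 8 + 5*π.


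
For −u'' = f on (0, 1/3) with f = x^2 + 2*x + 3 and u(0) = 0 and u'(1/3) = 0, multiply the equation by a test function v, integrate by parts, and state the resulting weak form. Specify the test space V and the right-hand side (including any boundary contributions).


V = {v ∈ H^1(0, 1/3) : v(0) = 0} (test functions vanish at x = 0 where u is specified); weak form: ∫_0^1/3 u'v' dx = ∫_0^1/3 (x^2 + 2*x + 3) v dx for all v ∈ V.

Multiply both sides by a test function v and integrate from 0 to 1/3:
  ∫_0^1/3 −u''(x) v(x) dx = ∫_0^1/3 f(x) v(x) dx.
Integrate the LHS by parts once:
  ∫_0^1/3 −u'' v dx = −[u'(x) v(x)]_0^1/3 + ∫_0^1/3 u'(x) v'(x) dx.
Thus ∫_0^1/3 u'(x) v'(x) dx = ∫_0^1/3 f(x) v(x) dx + [u'(x) v(x)]_0^1/3.
Choose V so that boundary terms are either known or forced to vanish.
Mixed BC: u(0) = 0 (Dirichlet) and u'(1/3) = 0 (Neumann). Define V = {v ∈ H^1(0, 1/3) : v(0) = 0}. Then [u' v]_0^1/3 = u'(1/3)·v(1/3) − u'(0)·0 = 0.
Weak formulation: find u (satisfying any essential BC) such that ∫_0^1/3 u'(x) v'(x) dx = ∫_0^1/3 f v dx for all v ∈ V (Dirichlet at 0 absorbed into V; the Neumann datum at x = 1/3 is zero, so no boundary term remains).
Substituting f(x) = x^2 + 2*x + 3, the right-hand side is ∫_0^1/3 (x^2 + 2*x + 3) v dx.


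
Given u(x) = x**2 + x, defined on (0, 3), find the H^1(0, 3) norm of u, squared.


||u||_{H^1}^2 = 1551/10

The H^1 norm (squared) on an interval (0, L) is
  ||u||_{H^1}^2 = ∫_0^L u(x)^2 dx + ∫_0^L u'(x)^2 dx.
Compute u'(x) = 2*x + 1.
Then u(x)^2 = x**4 + 2*x**3 + x**2 and u'(x)^2 = 4*x**2 + 4*x + 1.
Integrate each monomial from 0 to 3 using ∫_0^3 c·x^n dx = c·3^(n+1)/(n+1):
  ∫_0^3 u(x)^2 dx = ∫_0^3 (x^4 + 2*x^3 + x^2) dx. Term by term:
    ∫_0^3 x^4 dx = 243/5;  ∫_0^3 2*x^3 dx = 81/2;  ∫_0^3 x^2 dx = 9.
  Sum: 243/5 + 81/2 + 9 = 981/10.
  ∫_0^3 u'(x)^2 dx = ∫_0^3 (4*x^2 + 4*x + 1) dx. Term by term:
    ∫_0^3 4*x^2 dx = 36;  ∫_0^3 4*x dx = 18;  ∫_0^3 1 dx = 3.
  Sum: 36 + 18 + 3 = 57.
Adding: ||u||_{H^1}^2 = 981/10 + 57 = 1551/10.


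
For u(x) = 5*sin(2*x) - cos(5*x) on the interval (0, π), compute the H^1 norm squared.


||u||_{H^1(0,π)}^2 = 1040/21 + 151*π/2

u'(x) = 5*sin(5*x) + 10*cos(2*x).
Expand u² and (u')² and integrate term by term on (0, π), using: for integers n ≥ 1, ∫_0^π sin²(nx) dx = ∫_0^π cos²(nx) dx = π/2; for n ≠ n', ∫_0^π sin(nx)sin(n'x) dx = ∫_0^π cos(nx)cos(n'x) dx = 0; and by product-to-sum, ∫_0^π sin(nx)cos(n'x) dx = ½∫_0^π [sin((n+n')x) + sin((n−n')x)] dx, which is 0 when n+n' is even and 2n/(n²−n'²) when n+n' is odd (it need not vanish on (0, π)).
  u² squared terms: (-1)²·∫cos(5x)² dx = 1·π/2 = π/2;  (5)²·∫sin(2x)² dx = 25·π/2 = 25*π/2.
  u² cross terms: 2·(-1)·(5)·∫cos(5x)·sin(2x) dx = -10·(-4/21) = 40/21.
  So ∫_0^π u² dx = π/2 + 25*π/2 + 40/21 = 40/21 + 13*π.
  (u')² squared terms: (5)²·∫sin(5x)² dx = 25·π/2 = 25*π/2;  (10)²·∫cos(2x)² dx = 100·π/2 = 50*π.
  (u')² cross terms: 2·(5)·(10)·∫sin(5x)·cos(2x) dx = 100·(10/21) = 1000/21.
  So ∫_0^π (u')² dx = 25*π/2 + 50*π + 1000/21 = 1000/21 + 125*π/2.
||u||_{H^1}^2 = (40/21 + 13*π) + (1000/21 + 125*π/2) = 1040/21 + 151*π/2.
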